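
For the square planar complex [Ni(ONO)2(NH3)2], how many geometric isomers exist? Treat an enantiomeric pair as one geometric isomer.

Working through the distinct placements yields 2 geometric isomers: ONO cis; ONO trans.

2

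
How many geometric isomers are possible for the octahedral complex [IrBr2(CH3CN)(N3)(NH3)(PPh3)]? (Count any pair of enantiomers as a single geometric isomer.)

An octahedron has six vertices in three trans pairs; every non-trans pair is cis.
Exhaustive case analysis gives 9 geometric isomers.

9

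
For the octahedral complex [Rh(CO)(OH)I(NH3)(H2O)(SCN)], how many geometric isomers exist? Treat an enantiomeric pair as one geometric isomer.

In an octahedral complex each vertex has one trans partner and four cis neighbours.
Systematic enumeration (placing each ligand type in turn and discarding arrangements equivalent by rotation or reflection) gives 15 geometric isomers.

15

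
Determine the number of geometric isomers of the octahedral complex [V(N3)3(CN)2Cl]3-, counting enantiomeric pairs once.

3

An octahedron has six vertices in three trans pairs; every non-trans pair is cis.
Systematic placement gives 3 geometric isomers: N3 mer, CN trans; N3 mer, CN cis; N3 fac, CN cis.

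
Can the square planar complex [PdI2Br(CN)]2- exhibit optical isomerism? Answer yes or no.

In a square planar complex each vertex has one trans partner and two cis neighbours.
The distinct arrangements are (2 in all): I cis; I trans.
Each arrangement has an internal mirror plane or centre of symmetry, so none is chiral.

no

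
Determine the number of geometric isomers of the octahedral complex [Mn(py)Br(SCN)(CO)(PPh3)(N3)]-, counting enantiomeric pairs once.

Systematic enumeration (placing each ligand type in turn and discarding arrangements equivalent by rotation or reflection) gives 15 geometric isomers.

15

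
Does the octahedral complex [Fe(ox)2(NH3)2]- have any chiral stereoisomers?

Each ox is bidentate and must span two cis positions.
Working through the distinct placements yields 2 geometric isomers: NH3 trans; NH3 cis (chiral).
One of these lacks any improper symmetry element and so occurs as an enantiomeric pair, giving 2 + 1 = 3 stereoisomers in total.

yes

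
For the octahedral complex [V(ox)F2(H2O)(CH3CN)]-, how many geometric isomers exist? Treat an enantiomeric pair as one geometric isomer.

An octahedron has six vertices in three trans pairs; every non-trans pair is cis.
Each ox is bidentate and must span two cis positions.
Working through the distinct placements yields 4 geometric isomers: F cis (3 arrangements, 2 chiral); F trans.

4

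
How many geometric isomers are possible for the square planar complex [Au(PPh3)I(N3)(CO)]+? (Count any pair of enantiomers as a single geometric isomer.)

3

The distinct arrangements are (3 in all): (CO/N3 trans, I/PPh3 trans); (CO/PPh3 trans, I/N3 trans); (CO/I trans, N3/PPh3 trans).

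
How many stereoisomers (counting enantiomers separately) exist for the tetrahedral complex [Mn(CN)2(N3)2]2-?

All four vertices of a tetrahedron are equivalent and mutually adjacent, so cis/trans isomerism cannot arise.
Only one geometric arrangement is possible.

1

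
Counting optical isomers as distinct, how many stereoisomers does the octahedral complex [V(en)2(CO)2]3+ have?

Each en is bidentate and must span two cis positions.
Working through the distinct placements yields 2 geometric isomers: CO trans; CO cis (chiral).
One of these lacks any improper symmetry element and so occurs as an enantiomeric pair, giving 2 + 1 = 3 stereoisomers in total.

3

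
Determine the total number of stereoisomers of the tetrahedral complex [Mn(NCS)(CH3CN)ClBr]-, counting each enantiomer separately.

All four vertices of a tetrahedron are equivalent and mutually adjacent, so cis/trans isomerism cannot arise.
Only one geometric arrangement is possible; it has no improper symmetry element, so it exists as a pair of enantiomers (2 stereoisomers).

2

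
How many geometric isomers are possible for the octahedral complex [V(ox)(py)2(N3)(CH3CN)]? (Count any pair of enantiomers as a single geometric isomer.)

Each ox is bidentate and must span two cis positions.
The distinct arrangements are (4 in all): py cis (3 arrangements, 2 chiral); py trans.

4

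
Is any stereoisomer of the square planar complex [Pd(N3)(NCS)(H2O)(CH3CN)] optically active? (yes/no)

A square has two trans pairs of vertices; adjacent vertices are cis.
Working through the distinct placements yields 3 geometric isomers: (CH3CN/N3 trans, H2O/NCS trans); (CH3CN/NCS trans, H2O/N3 trans); (CH3CN/H2O trans, N3/NCS trans).
Each arrangement has an internal mirror plane or centre of symmetry, so none is chiral.

no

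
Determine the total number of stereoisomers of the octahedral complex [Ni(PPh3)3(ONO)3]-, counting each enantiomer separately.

The six octahedral sites form three mutually perpendicular trans pairs.
Systematic placement gives 2 geometric isomers: PPh3 mer; PPh3 fac.
Each arrangement has an internal mirror plane or centre of symmetry, so none is chiral.

2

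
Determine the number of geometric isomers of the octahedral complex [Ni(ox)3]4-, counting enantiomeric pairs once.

1

An octahedron has six vertices in three trans pairs; every non-trans pair is cis.
Each ox is bidentate and must span two cis positions.
Only one geometric arrangement is possible; it has no improper symmetry element, so it exists as a pair of enantiomers (2 stereoisomers).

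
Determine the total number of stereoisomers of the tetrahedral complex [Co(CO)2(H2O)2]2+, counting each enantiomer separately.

1

All four vertices of a tetrahedron are equivalent and mutually adjacent, so cis/trans isomerism cannot arise.
Only one geometric arrangement is possible.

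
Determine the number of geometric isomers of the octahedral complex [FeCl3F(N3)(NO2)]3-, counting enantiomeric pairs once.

There are 4 geometric isomers: Cl mer (3 arrangements); Cl fac (chiral).

4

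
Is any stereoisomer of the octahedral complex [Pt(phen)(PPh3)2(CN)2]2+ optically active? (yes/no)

yes

An octahedron has six vertices in three trans pairs; every non-trans pair is cis.
Each phen is bidentate and must span two cis positions.
There are 3 geometric isomers: PPh3 cis, CN trans; PPh3 cis, CN cis (chiral); PPh3 trans, CN cis.
One of these lacks any improper symmetry element and so occurs as an enantiomeric pair, giving 3 + 1 = 4 stereoisomers in total.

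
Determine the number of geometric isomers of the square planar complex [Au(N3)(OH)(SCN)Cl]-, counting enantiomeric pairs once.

3

A square has two trans pairs of vertices; adjacent vertices are cis.
There are 3 geometric isomers: (Cl/OH trans, N3/SCN trans); (Cl/SCN trans, N3/OH trans); (Cl/N3 trans, OH/SCN trans).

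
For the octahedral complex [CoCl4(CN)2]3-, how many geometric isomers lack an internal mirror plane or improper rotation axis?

0

In an octahedral complex each vertex has one trans partner and four cis neighbours.
The distinct arrangements are (2 in all): CN trans; CN cis.
Each arrangement has an internal mirror plane or centre of symmetry, so none is chiral.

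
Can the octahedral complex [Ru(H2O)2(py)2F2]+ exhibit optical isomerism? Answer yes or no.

yes

An octahedron has six vertices in three trans pairs; every non-trans pair is cis.
There are 5 geometric isomers: H2O trans, py trans, F trans; H2O cis, py cis, F trans; H2O cis, py trans, F cis; H2O cis, py cis, F cis (chiral); H2O trans, py cis, F cis.
One of these lacks any improper symmetry element and so occurs as an enantiomeric pair, giving 5 + 1 = 6 stereoisomers in total.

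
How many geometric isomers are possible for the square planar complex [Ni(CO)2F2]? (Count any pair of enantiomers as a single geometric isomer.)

2

In a square planar complex each vertex has one trans partner and two cis neighbours.
Systematic placement gives 2 geometric isomers: CO cis; CO trans.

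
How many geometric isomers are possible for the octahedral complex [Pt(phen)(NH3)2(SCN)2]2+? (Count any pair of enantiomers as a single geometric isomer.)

In an octahedral complex each vertex has one trans partner and four cis neighbours.
Each phen is bidentate and must span two cis positions.
Systematic placement gives 3 geometric isomers: NH3 trans, SCN cis; NH3 cis, SCN cis (chiral); NH3 cis, SCN trans.

3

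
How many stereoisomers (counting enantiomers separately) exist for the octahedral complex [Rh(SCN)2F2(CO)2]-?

An octahedron has six vertices in three trans pairs; every non-trans pair is cis.
Working through the distinct placements yields 5 geometric isomers: SCN trans, F trans, CO trans; SCN cis, F cis, CO trans; SCN trans, F cis, CO cis; SCN cis, F cis, CO cis (chiral); SCN cis, F trans, CO cis.
One of these lacks any improper symmetry element and so occurs as an enantiomeric pair, giving 5 + 1 = 6 stereoisomers in total.

6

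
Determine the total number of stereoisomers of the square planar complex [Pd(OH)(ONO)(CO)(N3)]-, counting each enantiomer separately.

3

A square has two trans pairs of vertices; adjacent vertices are cis.
There are 3 geometric isomers: (CO/OH trans, N3/ONO trans); (CO/ONO trans, N3/OH trans); (CO/N3 trans, OH/ONO trans).
Each arrangement has an internal mirror plane or centre of symmetry, so none is chiral.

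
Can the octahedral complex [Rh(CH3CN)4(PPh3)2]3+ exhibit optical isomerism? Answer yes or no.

In an octahedral complex each vertex has one trans partner and four cis neighbours.
There are 2 geometric isomers: PPh3 trans; PPh3 cis.
Each arrangement has an internal mirror plane or centre of symmetry, so none is chiral.

no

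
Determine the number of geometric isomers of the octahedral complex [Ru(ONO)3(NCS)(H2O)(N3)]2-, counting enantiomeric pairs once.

4

In an octahedral complex each vertex has one trans partner and four cis neighbours.
Systematic placement gives 4 geometric isomers: ONO mer (3 arrangements); ONO fac (chiral).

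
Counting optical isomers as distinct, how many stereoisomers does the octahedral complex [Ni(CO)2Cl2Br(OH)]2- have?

8

The distinct arrangements are (6 in all): CO cis, Cl cis (3 arrangements, 2 chiral); CO cis, Cl trans; CO trans, Cl cis; CO trans, Cl trans.
Of these, 2 lack any improper symmetry element and so occur as enantiomeric pairs, giving 6 + 2 = 8 stereoisomers in total.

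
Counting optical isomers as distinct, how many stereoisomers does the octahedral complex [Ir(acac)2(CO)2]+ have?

3

The six octahedral sites form three mutually perpendicular trans pairs.
Each acac is bidentate and must span two cis positions.
Working through the distinct placements yields 2 geometric isomers: CO trans; CO cis (chiral).
One of these lacks any improper symmetry element and so occurs as an enantiomeric pair, giving 2 + 1 = 3 stereoisomers in total.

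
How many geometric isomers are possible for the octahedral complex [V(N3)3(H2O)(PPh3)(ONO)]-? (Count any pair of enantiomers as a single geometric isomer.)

An octahedron has six vertices in three trans pairs; every non-trans pair is cis.
The distinct arrangements are (4 in all): N3 mer (3 arrangements); N3 fac (chiral).

4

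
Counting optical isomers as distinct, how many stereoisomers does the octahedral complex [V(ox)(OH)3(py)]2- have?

The six octahedral sites form three mutually perpendicular trans pairs.
Each ox is bidentate and must span two cis positions.
Systematic placement gives 2 geometric isomers: OH mer; OH fac.
Each arrangement has an internal mirror plane or centre of symmetry, so none is chiral.

2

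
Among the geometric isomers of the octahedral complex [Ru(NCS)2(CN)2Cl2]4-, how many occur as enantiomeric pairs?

1

In an octahedral complex each vertex has one trans partner and four cis neighbours.
The distinct arrangements are (5 in all): NCS trans, CN trans, Cl trans; NCS cis, CN trans, Cl cis; NCS trans, CN cis, Cl cis; NCS cis, CN cis, Cl cis (chiral); NCS cis, CN cis, Cl trans.
One of these lacks any improper symmetry element and so occurs as an enantiomeric pair, giving 5 + 1 = 6 stereoisomers in total.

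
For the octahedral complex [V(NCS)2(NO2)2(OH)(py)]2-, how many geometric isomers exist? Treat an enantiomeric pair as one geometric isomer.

6

There are 6 geometric isomers: NCS trans, NO2 trans; NCS trans, NO2 cis; NCS cis, NO2 cis (3 arrangements, 2 chiral); NCS cis, NO2 trans.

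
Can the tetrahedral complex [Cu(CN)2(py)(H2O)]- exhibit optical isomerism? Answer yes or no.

All four vertices of a tetrahedron are equivalent and mutually adjacent, so cis/trans isomerism cannot arise.
Only one geometric arrangement is possible.

no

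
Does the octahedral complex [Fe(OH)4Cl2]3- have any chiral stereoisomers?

The six octahedral sites form three mutually perpendicular trans pairs.
Systematic placement gives 2 geometric isomers: Cl trans; Cl cis.
Each arrangement has an internal mirror plane or centre of symmetry, so none is chiral.

no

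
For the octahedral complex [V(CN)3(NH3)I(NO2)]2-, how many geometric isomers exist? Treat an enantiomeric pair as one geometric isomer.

In an octahedral complex each vertex has one trans partner and four cis neighbours.
Working through the distinct placements yields 4 geometric isomers: CN mer (3 arrangements); CN fac (chiral).

4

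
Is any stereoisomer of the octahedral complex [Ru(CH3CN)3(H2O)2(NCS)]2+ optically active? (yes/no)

no

The six octahedral sites form three mutually perpendicular trans pairs.
Working through the distinct placements yields 3 geometric isomers: CH3CN mer, H2O cis; CH3CN mer, H2O trans; CH3CN fac, H2O cis.
Each arrangement has an internal mirror plane or centre of symmetry, so none is chiral.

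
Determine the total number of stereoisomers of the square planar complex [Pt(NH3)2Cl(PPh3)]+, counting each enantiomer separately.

In a square planar complex each vertex has one trans partner and two cis neighbours.
Working through the distinct placements yields 2 geometric isomers: NH3 cis; NH3 trans.
Each arrangement has an internal mirror plane or centre of symmetry, so none is chiral.

2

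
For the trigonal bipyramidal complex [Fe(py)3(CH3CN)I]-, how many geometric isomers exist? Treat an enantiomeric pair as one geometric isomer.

A trigonal bipyramid has two axial and three equatorial sites, which are chemically inequivalent.
There are 4 geometric isomers: CH3CN axial, I axial; CH3CN axial, I equatorial; CH3CN equatorial, I axial; CH3CN equatorial, I equatorial.

4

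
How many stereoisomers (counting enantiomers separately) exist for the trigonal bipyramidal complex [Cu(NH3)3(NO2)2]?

A trigonal bipyramid has two axial and three equatorial sites, which are chemically inequivalent.
The distinct arrangements are (3 in all): NO2 both equatorial; NO2 one axial, one equatorial; NO2 both axial.
Each arrangement has an internal mirror plane or centre of symmetry, so none is chiral.

3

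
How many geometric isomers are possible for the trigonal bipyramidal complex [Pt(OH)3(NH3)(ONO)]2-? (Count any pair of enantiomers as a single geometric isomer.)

In a trigonal bipyramid the two axial positions differ from the three equatorial ones.
Systematic placement gives 4 geometric isomers: NH3 axial, ONO equatorial; NH3 axial, ONO axial; NH3 equatorial, ONO equatorial; NH3 equatorial, ONO axial.

4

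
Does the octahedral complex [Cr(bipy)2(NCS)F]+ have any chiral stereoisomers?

yes

The six octahedral sites form three mutually perpendicular trans pairs.
Each bipy is bidentate and must span two cis positions.
Working through the distinct placements yields 2 geometric isomers: NCS and F mutually trans; NCS and F mutually cis (chiral).
One of these lacks any improper symmetry element and so occurs as an enantiomeric pair, giving 2 + 1 = 3 stereoisomers in total.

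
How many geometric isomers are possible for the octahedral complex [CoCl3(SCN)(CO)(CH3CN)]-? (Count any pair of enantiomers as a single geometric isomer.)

An octahedron has six vertices in three trans pairs; every non-trans pair is cis.
Systematic placement gives 4 geometric isomers: Cl mer (3 arrangements); Cl fac (chiral).

4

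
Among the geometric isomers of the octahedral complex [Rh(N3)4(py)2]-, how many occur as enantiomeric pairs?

0

In an octahedral complex each vertex has one trans partner and four cis neighbours.
The distinct arrangements are (2 in all): py trans; py cis.
Each arrangement has an internal mirror plane or centre of symmetry, so none is chiral.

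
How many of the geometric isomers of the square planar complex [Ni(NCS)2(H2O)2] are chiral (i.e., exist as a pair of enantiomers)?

0

A square has two trans pairs of vertices; adjacent vertices are cis.
There are 2 geometric isomers: NCS cis; NCS trans.
Each arrangement has an internal mirror plane or centre of symmetry, so none is chiral.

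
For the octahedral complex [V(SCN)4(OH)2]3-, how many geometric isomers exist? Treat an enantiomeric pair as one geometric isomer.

There are 2 geometric isomers: OH trans; OH cis.

2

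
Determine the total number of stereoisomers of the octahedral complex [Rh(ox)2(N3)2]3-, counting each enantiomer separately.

The six octahedral sites form three mutually perpendicular trans pairs.
Each ox is bidentate and must span two cis positions.
The distinct arrangements are (2 in all): N3 trans; N3 cis (chiral).
One of these lacks any improper symmetry element and so occurs as an enantiomeric pair, giving 2 + 1 = 3 stereoisomers in total.

3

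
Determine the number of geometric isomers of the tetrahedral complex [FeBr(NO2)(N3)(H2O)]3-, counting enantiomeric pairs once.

Only one geometric arrangement is possible; it has no improper symmetry element, so it exists as a pair of enantiomers (2 stereoisomers).

1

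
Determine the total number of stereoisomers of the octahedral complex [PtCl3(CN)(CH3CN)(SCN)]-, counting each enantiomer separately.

The six octahedral sites form three mutually perpendicular trans pairs.
The distinct arrangements are (4 in all): Cl mer (3 arrangements); Cl fac (chiral).
One of these lacks any improper symmetry element and so occurs as an enantiomeric pair, giving 4 + 1 = 5 stereoisomers in total.

5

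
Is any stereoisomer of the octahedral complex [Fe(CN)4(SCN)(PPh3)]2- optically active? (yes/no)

The six octahedral sites form three mutually perpendicular trans pairs.
Working through the distinct placements yields 2 geometric isomers: SCN and PPh3 mutually trans; SCN and PPh3 mutually cis.
Each arrangement has an internal mirror plane or centre of symmetry, so none is chiral.

no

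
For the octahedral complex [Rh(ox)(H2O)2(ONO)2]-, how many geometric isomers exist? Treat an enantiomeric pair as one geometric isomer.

Each ox is bidentate and must span two cis positions.
Working through the distinct placements yields 3 geometric isomers: H2O trans, ONO cis; H2O cis, ONO cis (chiral); H2O cis, ONO trans.

3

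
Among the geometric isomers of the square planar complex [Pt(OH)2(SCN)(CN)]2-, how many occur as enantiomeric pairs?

A square has two trans pairs of vertices; adjacent vertices are cis.
The distinct arrangements are (2 in all): OH cis; OH trans.
Each arrangement has an internal mirror plane or centre of symmetry, so none is chiral.

0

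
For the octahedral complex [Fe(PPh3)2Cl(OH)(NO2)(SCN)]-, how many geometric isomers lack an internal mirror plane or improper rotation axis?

6

The six octahedral sites form three mutually perpendicular trans pairs.
Systematic enumeration (placing each ligand type in turn and discarding arrangements equivalent by rotation or reflection) gives 9 geometric isomers.
Of these, 6 lack any improper symmetry element and so occur as enantiomeric pairs, giving 9 + 6 = 15 stereoisomers in total.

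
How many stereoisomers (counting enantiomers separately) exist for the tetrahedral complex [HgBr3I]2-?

1

All four vertices of a tetrahedron are equivalent and mutually adjacent, so cis/trans isomerism cannot arise.
Only one geometric arrangement is possible.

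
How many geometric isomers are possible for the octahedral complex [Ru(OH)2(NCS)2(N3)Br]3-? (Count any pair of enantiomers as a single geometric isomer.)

6

In an octahedral complex each vertex has one trans partner and four cis neighbours.
Systematic placement gives 6 geometric isomers: OH trans, NCS trans; OH cis, NCS cis (3 arrangements, 2 chiral); OH trans, NCS cis; OH cis, NCS trans.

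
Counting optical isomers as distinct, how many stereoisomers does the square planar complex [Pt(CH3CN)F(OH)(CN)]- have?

3

A square has two trans pairs of vertices; adjacent vertices are cis.
Working through the distinct placements yields 3 geometric isomers: (CH3CN/F trans, CN/OH trans); (CH3CN/OH trans, CN/F trans); (CH3CN/CN trans, F/OH trans).
Each arrangement has an internal mirror plane or centre of symmetry, so none is chiral.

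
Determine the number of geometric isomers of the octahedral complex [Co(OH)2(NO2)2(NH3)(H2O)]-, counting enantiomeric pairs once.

6

In an octahedral complex each vertex has one trans partner and four cis neighbours.
Working through the distinct placements yields 6 geometric isomers: OH trans, NO2 trans; OH cis, NO2 cis (3 arrangements, 2 chiral); OH trans, NO2 cis; OH cis, NO2 trans.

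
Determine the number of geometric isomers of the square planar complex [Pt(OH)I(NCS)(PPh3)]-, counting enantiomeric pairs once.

3

Systematic placement gives 3 geometric isomers: (I/OH trans, NCS/PPh3 trans); (I/PPh3 trans, NCS/OH trans); (I/NCS trans, OH/PPh3 trans).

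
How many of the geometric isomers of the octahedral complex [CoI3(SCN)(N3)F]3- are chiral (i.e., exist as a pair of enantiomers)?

1

An octahedron has six vertices in three trans pairs; every non-trans pair is cis.
Systematic placement gives 4 geometric isomers: I mer (3 arrangements); I fac (chiral).
One of these lacks any improper symmetry element and so occurs as an enantiomeric pair, giving 4 + 1 = 5 stereoisomers in total.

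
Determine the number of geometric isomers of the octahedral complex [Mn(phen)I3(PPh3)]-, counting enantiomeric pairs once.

2

Each phen is bidentate and must span two cis positions.
Systematic placement gives 2 geometric isomers: I mer; I fac.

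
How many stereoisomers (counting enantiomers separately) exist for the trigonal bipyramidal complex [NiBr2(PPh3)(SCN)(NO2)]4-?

10

In a trigonal bipyramid the two axial positions differ from the three equatorial ones.
Systematic enumeration (placing each ligand type in turn and discarding arrangements equivalent by rotation or reflection) gives 7 geometric isomers.
Of these, 3 lack any improper symmetry element and so occur as enantiomeric pairs, giving 7 + 3 = 10 stereoisomers in total.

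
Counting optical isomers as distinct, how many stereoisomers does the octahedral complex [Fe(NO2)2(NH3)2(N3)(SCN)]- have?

8

In an octahedral complex each vertex has one trans partner and four cis neighbours.
Working through the distinct placements yields 6 geometric isomers: NO2 cis, NH3 cis (3 arrangements, 2 chiral); NO2 trans, NH3 cis; NO2 cis, NH3 trans; NO2 trans, NH3 trans.
Of these, 2 lack any improper symmetry element and so occur as enantiomeric pairs, giving 6 + 2 = 8 stereoisomers in total.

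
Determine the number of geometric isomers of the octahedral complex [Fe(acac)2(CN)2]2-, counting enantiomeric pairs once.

2

In an octahedral complex each vertex has one trans partner and four cis neighbours.
Each acac is bidentate and must span two cis positions.
Working through the distinct placements yields 2 geometric isomers: CN trans; CN cis (chiral).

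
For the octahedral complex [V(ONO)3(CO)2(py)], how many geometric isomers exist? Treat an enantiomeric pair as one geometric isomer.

3

An octahedron has six vertices in three trans pairs; every non-trans pair is cis.
The distinct arrangements are (3 in all): ONO mer, CO trans; ONO fac, CO cis; ONO mer, CO cis.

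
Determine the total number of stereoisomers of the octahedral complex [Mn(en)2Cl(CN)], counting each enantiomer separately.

Each en is bidentate and must span two cis positions.
The distinct arrangements are (2 in all): Cl and CN mutually trans; Cl and CN mutually cis (chiral).
One of these lacks any improper symmetry element and so occurs as an enantiomeric pair, giving 2 + 1 = 3 stereoisomers in total.

3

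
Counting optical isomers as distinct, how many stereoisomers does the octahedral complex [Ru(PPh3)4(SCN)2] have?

In an octahedral complex each vertex has one trans partner and four cis neighbours.
Working through the distinct placements yields 2 geometric isomers: SCN trans; SCN cis.
Each arrangement has an internal mirror plane or centre of symmetry, so none is chiral.

2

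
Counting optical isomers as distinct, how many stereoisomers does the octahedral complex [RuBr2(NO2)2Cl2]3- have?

The six octahedral sites form three mutually perpendicular trans pairs.
There are 5 geometric isomers: Br trans, NO2 trans, Cl trans; Br trans, NO2 cis, Cl cis; Br cis, NO2 trans, Cl cis; Br cis, NO2 cis, Cl cis (chiral); Br cis, NO2 cis, Cl trans.
One of these lacks any improper symmetry element and so occurs as an enantiomeric pair, giving 5 + 1 = 6 stereoisomers in total.

6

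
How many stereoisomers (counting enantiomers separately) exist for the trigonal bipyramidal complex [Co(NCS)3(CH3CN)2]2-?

Systematic placement gives 3 geometric isomers: CH3CN both axial; CH3CN one axial, one equatorial; CH3CN both equatorial.
Each arrangement has an internal mirror plane or centre of symmetry, so none is chiral.

3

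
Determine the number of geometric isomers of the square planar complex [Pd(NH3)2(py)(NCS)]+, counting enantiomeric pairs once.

A square has two trans pairs of vertices; adjacent vertices are cis.
There are 2 geometric isomers: NH3 cis; NH3 trans.

2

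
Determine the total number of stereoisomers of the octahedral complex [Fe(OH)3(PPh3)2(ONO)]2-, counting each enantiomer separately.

The distinct arrangements are (3 in all): OH mer, PPh3 trans; OH mer, PPh3 cis; OH fac, PPh3 cis.
Each arrangement has an internal mirror plane or centre of symmetry, so none is chiral.

3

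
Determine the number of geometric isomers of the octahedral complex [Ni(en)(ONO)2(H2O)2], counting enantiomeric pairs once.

3

The six octahedral sites form three mutually perpendicular trans pairs.
Each en is bidentate and must span two cis positions.
There are 3 geometric isomers: ONO cis, H2O trans; ONO cis, H2O cis (chiral); ONO trans, H2O cis.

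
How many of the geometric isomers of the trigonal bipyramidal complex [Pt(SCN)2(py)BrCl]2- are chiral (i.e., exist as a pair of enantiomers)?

3

A trigonal bipyramid has two axial and three equatorial sites, which are chemically inequivalent.
Systematic enumeration (placing each ligand type in turn and discarding arrangements equivalent by rotation or reflection) gives 7 geometric isomers.
Of these, 3 lack any improper symmetry element and so occur as enantiomeric pairs, giving 7 + 3 = 10 stereoisomers in total.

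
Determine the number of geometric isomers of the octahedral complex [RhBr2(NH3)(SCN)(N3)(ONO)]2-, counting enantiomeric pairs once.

In an octahedral complex each vertex has one trans partner and four cis neighbours.
Placing the ligands in turn and identifying arrangements related by rotation or reflection leaves 9 distinct geometric isomers.

9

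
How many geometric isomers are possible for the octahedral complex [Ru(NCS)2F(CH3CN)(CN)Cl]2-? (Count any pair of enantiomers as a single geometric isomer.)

Placing the ligands in turn and identifying arrangements related by rotation or reflection leaves 9 distinct geometric isomers.

9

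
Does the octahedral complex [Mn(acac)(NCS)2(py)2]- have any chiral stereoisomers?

yes

In an octahedral complex each vertex has one trans partner and four cis neighbours.
Each acac is bidentate and must span two cis positions.
The distinct arrangements are (3 in all): NCS trans, py cis; NCS cis, py trans; NCS cis, py cis (chiral).
One of these lacks any improper symmetry element and so occurs as an enantiomeric pair, giving 3 + 1 = 4 stereoisomers in total.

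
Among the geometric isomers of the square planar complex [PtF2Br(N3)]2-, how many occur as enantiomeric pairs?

Systematic placement gives 2 geometric isomers: F cis; F trans.
Each arrangement has an internal mirror plane or centre of symmetry, so none is chiral.

0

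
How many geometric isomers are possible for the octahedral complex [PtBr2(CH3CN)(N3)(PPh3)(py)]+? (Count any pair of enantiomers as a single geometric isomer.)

9

Exhaustive case analysis gives 9 geometric isomers.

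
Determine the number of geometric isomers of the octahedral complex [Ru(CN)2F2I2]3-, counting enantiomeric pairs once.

Systematic placement gives 5 geometric isomers: CN trans, F trans, I trans; CN trans, F cis, I cis; CN cis, F cis, I trans; CN cis, F cis, I cis (chiral); CN cis, F trans, I cis.

5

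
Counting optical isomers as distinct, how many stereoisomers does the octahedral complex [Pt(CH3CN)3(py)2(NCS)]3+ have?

The six octahedral sites form three mutually perpendicular trans pairs.
The distinct arrangements are (3 in all): CH3CN mer, py trans; CH3CN mer, py cis; CH3CN fac, py cis.
Each arrangement has an internal mirror plane or centre of symmetry, so none is chiral.

3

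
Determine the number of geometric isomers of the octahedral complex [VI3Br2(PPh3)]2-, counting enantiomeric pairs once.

In an octahedral complex each vertex has one trans partner and four cis neighbours.
Working through the distinct placements yields 3 geometric isomers: I mer, Br trans; I fac, Br cis; I mer, Br cis.

3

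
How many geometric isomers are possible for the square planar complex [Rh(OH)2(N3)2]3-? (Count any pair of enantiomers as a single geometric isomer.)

2

A square has two trans pairs of vertices; adjacent vertices are cis.
The distinct arrangements are (2 in all): OH cis; OH trans.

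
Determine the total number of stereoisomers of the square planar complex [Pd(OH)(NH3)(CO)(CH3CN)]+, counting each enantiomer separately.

In a square planar complex each vertex has one trans partner and two cis neighbours.
Systematic placement gives 3 geometric isomers: (CH3CN/NH3 trans, CO/OH trans); (CH3CN/OH trans, CO/NH3 trans); (CH3CN/CO trans, NH3/OH trans).
Each arrangement has an internal mirror plane or centre of symmetry, so none is chiral.

3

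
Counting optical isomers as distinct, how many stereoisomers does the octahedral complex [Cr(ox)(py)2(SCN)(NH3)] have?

The six octahedral sites form three mutually perpendicular trans pairs.
Each ox is bidentate and must span two cis positions.
There are 4 geometric isomers: py cis (3 arrangements, 2 chiral); py trans.
Of these, 2 lack any improper symmetry element and so occur as enantiomeric pairs, giving 4 + 2 = 6 stereoisomers in total.

6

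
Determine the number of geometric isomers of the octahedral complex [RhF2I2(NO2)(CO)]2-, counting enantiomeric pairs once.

6

The distinct arrangements are (6 in all): F cis, I cis (3 arrangements, 2 chiral); F cis, I trans; F trans, I cis; F trans, I trans.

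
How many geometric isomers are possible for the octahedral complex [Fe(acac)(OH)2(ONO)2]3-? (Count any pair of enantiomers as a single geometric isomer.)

3

In an octahedral complex each vertex has one trans partner and four cis neighbours.
Each acac is bidentate and must span two cis positions.
Working through the distinct placements yields 3 geometric isomers: OH trans, ONO cis; OH cis, ONO cis (chiral); OH cis, ONO trans.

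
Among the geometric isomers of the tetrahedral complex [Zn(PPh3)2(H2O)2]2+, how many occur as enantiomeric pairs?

All four vertices of a tetrahedron are equivalent and mutually adjacent, so cis/trans isomerism cannot arise.
Only one geometric arrangement is possible.

0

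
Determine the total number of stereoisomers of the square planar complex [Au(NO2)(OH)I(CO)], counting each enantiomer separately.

3

In a square planar complex each vertex has one trans partner and two cis neighbours.
Working through the distinct placements yields 3 geometric isomers: (CO/NO2 trans, I/OH trans); (CO/OH trans, I/NO2 trans); (CO/I trans, NO2/OH trans).
Each arrangement has an internal mirror plane or centre of symmetry, so none is chiral.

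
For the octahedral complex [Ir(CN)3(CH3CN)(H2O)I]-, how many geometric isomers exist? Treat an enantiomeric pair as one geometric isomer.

4

The six octahedral sites form three mutually perpendicular trans pairs.
The distinct arrangements are (4 in all): CN mer (3 arrangements); CN fac (chiral).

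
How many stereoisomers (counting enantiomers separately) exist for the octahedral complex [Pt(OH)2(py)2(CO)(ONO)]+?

Working through the distinct placements yields 6 geometric isomers: OH cis, py trans; OH cis, py cis (3 arrangements, 2 chiral); OH trans, py trans; OH trans, py cis.
Of these, 2 lack any improper symmetry element and so occur as enantiomeric pairs, giving 6 + 2 = 8 stereoisomers in total.

8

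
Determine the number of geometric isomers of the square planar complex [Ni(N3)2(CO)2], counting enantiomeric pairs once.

In a square planar complex each vertex has one trans partner and two cis neighbours.
The distinct arrangements are (2 in all): N3 cis; N3 trans.

2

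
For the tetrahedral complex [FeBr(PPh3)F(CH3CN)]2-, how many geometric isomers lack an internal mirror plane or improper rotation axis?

1

Only one geometric arrangement is possible; it has no improper symmetry element, so it exists as a pair of enantiomers (2 stereoisomers).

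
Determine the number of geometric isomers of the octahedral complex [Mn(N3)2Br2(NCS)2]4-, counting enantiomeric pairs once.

An octahedron has six vertices in three trans pairs; every non-trans pair is cis.
Working through the distinct placements yields 5 geometric isomers: N3 trans, Br trans, NCS trans; N3 cis, Br trans, NCS cis; N3 cis, Br cis, NCS trans; N3 cis, Br cis, NCS cis (chiral); N3 trans, Br cis, NCS cis.

5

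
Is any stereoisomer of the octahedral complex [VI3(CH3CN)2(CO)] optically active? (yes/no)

The six octahedral sites form three mutually perpendicular trans pairs.
Systematic placement gives 3 geometric isomers: I mer, CH3CN trans; I mer, CH3CN cis; I fac, CH3CN cis.
Each arrangement has an internal mirror plane or centre of symmetry, so none is chiral.

no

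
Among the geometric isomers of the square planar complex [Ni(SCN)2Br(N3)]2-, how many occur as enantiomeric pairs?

In a square planar complex each vertex has one trans partner and two cis neighbours.
The distinct arrangements are (2 in all): SCN cis; SCN trans.
Each arrangement has an internal mirror plane or centre of symmetry, so none is chiral.

0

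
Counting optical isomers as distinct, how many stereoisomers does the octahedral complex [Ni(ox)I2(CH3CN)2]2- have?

4

Each ox is bidentate and must span two cis positions.
Systematic placement gives 3 geometric isomers: I cis, CH3CN trans; I cis, CH3CN cis (chiral); I trans, CH3CN cis.
One of these lacks any improper symmetry element and so occurs as an enantiomeric pair, giving 3 + 1 = 4 stereoisomers in total.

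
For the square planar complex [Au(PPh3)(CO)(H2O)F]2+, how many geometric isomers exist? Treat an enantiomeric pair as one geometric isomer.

In a square planar complex each vertex has one trans partner and two cis neighbours.
There are 3 geometric isomers: (CO/H2O trans, F/PPh3 trans); (CO/PPh3 trans, F/H2O trans); (CO/F trans, H2O/PPh3 trans).

3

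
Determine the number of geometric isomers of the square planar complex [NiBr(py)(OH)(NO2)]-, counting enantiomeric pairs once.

3

In a square planar complex each vertex has one trans partner and two cis neighbours.
Working through the distinct placements yields 3 geometric isomers: (Br/OH trans, NO2/py trans); (Br/py trans, NO2/OH trans); (Br/NO2 trans, OH/py trans).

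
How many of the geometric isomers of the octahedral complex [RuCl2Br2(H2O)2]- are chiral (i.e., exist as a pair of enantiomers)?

The distinct arrangements are (5 in all): Cl trans, Br trans, H2O trans; Cl cis, Br trans, H2O cis; Cl cis, Br cis, H2O trans; Cl cis, Br cis, H2O cis (chiral); Cl trans, Br cis, H2O cis.
One of these lacks any improper symmetry element and so occurs as an enantiomeric pair, giving 5 + 1 = 6 stereoisomers in total.

1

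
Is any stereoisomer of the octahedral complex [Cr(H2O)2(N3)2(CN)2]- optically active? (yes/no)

yes

In an octahedral complex each vertex has one trans partner and four cis neighbours.
Working through the distinct placements yields 5 geometric isomers: H2O trans, N3 trans, CN trans; H2O cis, N3 cis, CN trans; H2O cis, N3 trans, CN cis; H2O cis, N3 cis, CN cis (chiral); H2O trans, N3 cis, CN cis.
One of these lacks any improper symmetry element and so occurs as an enantiomeric pair, giving 5 + 1 = 6 stereoisomers in total.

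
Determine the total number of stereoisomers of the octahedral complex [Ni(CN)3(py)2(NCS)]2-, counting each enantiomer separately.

3

The six octahedral sites form three mutually perpendicular trans pairs.
There are 3 geometric isomers: CN mer, py trans; CN mer, py cis; CN fac, py cis.
Each arrangement has an internal mirror plane or centre of symmetry, so none is chiral.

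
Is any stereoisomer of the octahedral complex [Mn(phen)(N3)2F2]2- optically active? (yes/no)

yes

Each phen is bidentate and must span two cis positions.
Working through the distinct placements yields 3 geometric isomers: N3 cis, F trans; N3 cis, F cis (chiral); N3 trans, F cis.
One of these lacks any improper symmetry element and so occurs as an enantiomeric pair, giving 3 + 1 = 4 stereoisomers in total.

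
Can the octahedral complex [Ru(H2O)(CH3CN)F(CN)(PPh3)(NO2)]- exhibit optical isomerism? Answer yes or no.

An octahedron has six vertices in three trans pairs; every non-trans pair is cis.
Systematic enumeration (placing each ligand type in turn and discarding arrangements equivalent by rotation or reflection) gives 15 geometric isomers.
Of these, 15 lack any improper symmetry element and so occur as enantiomeric pairs, giving 15 + 15 = 30 stereoisomers in total.

yes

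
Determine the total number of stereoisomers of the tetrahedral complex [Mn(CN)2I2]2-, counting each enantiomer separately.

Only one geometric arrangement is possible.

1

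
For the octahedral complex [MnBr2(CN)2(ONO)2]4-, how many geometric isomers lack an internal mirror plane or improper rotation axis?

1

An octahedron has six vertices in three trans pairs; every non-trans pair is cis.
Systematic placement gives 5 geometric isomers: Br trans, CN trans, ONO trans; Br trans, CN cis, ONO cis; Br cis, CN cis, ONO trans; Br cis, CN cis, ONO cis (chiral); Br cis, CN trans, ONO cis.
One of these lacks any improper symmetry element and so occurs as an enantiomeric pair, giving 5 + 1 = 6 stereoisomers in total.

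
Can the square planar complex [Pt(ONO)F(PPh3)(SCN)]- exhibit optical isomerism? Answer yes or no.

A square has two trans pairs of vertices; adjacent vertices are cis.
Systematic placement gives 3 geometric isomers: (F/PPh3 trans, ONO/SCN trans); (F/SCN trans, ONO/PPh3 trans); (F/ONO trans, PPh3/SCN trans).
Each arrangement has an internal mirror plane or centre of symmetry, so none is chiral.

no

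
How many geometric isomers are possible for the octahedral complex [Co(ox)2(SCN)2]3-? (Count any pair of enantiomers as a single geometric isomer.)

2

The six octahedral sites form three mutually perpendicular trans pairs.
Each ox is bidentate and must span two cis positions.
The distinct arrangements are (2 in all): SCN trans; SCN cis (chiral).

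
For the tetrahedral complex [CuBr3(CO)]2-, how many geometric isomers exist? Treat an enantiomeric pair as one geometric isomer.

1

In a tetrahedral complex all four positions are equivalent and every pair of ligands is adjacent — there is no cis/trans distinction.
Only one geometric arrangement is possible.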